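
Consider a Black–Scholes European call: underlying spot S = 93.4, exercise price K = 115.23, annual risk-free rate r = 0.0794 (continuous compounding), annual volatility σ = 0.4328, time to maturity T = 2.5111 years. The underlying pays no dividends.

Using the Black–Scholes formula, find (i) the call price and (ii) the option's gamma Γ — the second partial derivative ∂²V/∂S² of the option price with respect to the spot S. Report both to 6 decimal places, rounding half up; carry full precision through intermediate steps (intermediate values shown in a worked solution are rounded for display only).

σ√T = 0.4328·√2.5111 = 0.685834
d₁ = (ln(S/K) + (r+σ²/2)T) / (σ√T) = (ln(93.4/115.23) + (0.0794+0.4328²/2)·2.5111) / 0.685834 = (-0.210039 + 0.434566) / 0.685834 = 0.327378
d₂ = d₁ − σ√T = 0.327378 − 0.685834 = -0.358457
e^{−rT} = e^{−0.0794·2.5111} = 0.819237
N(d₁) = 0.628309,  N(d₂) = 0.360001
Call price V = S·N(d₁) − K·e^{−rT}·N(d₂) = 58.684054 − 33.984340 = 24.699713
φ(d₁) = (1/√(2π))·e^{−d₁²/2} = 0.378126
Γ = φ(d₁) / (S·σ·√T) = 0.005903

price = 24.699713
Γ = 0.005903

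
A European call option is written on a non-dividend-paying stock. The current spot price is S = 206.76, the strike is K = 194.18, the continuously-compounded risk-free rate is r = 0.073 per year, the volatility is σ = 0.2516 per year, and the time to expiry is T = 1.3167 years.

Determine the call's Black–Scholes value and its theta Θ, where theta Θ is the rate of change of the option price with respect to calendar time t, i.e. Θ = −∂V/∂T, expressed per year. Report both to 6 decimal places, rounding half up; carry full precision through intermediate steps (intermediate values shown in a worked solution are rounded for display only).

σ√T = 0.2516·√1.3167 = 0.288705
d₁ = (ln(S/K) + (r+σ²/2)T) / (σ√T) = (ln(206.76/194.18) + (0.073+0.2516²/2)·1.3167) / 0.288705 = (0.062773 + 0.137794) / 0.288705 = 0.694715
d₂ = d₁ − σ√T = 0.694715 − 0.288705 = 0.406010
e^{−rT} = e^{−0.073·1.3167} = 0.908356
N(d₁) = 0.756383,  N(d₂) = 0.657632
Call price V = S·N(d₁) − K·e^{−rT}·N(d₂) = 156.389734 − 115.996168 = 40.393566
φ(d₁) = (1/√(2π))·e^{−d₁²/2} = 0.313407
Θ = −S·φ(d₁)·σ/(2√T) − r·K·e^{−rT}·N(d₂) = −7.104154 − 8.467720 = -15.571874

price = 40.393566
Θ = -15.571874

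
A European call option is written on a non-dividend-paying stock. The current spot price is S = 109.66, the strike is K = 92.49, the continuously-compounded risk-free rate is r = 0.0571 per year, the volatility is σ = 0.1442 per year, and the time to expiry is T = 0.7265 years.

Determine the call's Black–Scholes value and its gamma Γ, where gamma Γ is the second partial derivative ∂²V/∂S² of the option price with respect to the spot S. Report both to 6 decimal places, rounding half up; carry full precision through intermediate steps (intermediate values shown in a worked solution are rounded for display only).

σ√T = 0.1442·√0.7265 = 0.122909
d₁ = (ln(S/K) + (r+σ²/2)T) / (σ√T) = (ln(109.66/92.49) + (0.0571+0.1442²/2)·0.7265) / 0.122909 = (0.170284 + 0.049036) / 0.122909 = 1.784417
d₂ = d₁ − σ√T = 1.784417 − 0.122909 = 1.661508
e^{−rT} = e^{−0.0571·0.7265} = 0.959366
N(d₁) = 0.962822,  N(d₂) = 0.951694
Call price V = S·N(d₁) − K·e^{−rT}·N(d₂) = 105.583063 − 84.445465 = 21.137598
φ(d₁) = (1/√(2π))·e^{−d₁²/2} = 0.081186
Γ = φ(d₁) / (S·σ·√T) = 0.006024

price = 21.137598
Γ = 0.006024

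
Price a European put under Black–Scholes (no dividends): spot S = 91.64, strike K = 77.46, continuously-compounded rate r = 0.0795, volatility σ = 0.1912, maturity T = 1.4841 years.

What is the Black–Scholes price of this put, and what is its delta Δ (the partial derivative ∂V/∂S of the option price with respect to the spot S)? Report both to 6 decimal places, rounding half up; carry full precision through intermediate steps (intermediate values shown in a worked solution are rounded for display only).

σ√T = 0.1912·√1.4841 = 0.232927
d₁ = (ln(S/K) + (r+σ²/2)T) / (σ√T) = (ln(91.64/77.46) + (0.0795+0.1912²/2)·1.4841) / 0.232927 = (0.168106 + 0.145113) / 0.232927 = 1.344712
d₂ = d₁ − σ√T = 1.344712 − 0.232927 = 1.111786
e^{−rT} = e^{−0.0795·1.4841} = 0.888709
N(−d₁) = 0.089359,  N(−d₂) = 0.133115
Put price V = K·e^{−rT}·N(−d₂) − S·N(−d₁) = 9.163563 − 8.188863 = 0.974699
Δ = −N(−d₁) = -0.089359

price = 0.974699
Δ = -0.089359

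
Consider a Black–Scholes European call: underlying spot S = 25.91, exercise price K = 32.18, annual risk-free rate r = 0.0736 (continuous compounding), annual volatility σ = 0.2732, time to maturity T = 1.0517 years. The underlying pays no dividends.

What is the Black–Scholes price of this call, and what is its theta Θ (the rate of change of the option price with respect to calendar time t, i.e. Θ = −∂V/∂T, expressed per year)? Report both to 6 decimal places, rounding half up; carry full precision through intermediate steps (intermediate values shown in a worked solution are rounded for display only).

σ√T = 0.2732·√1.0517 = 0.280173
d₁ = (ln(S/K) + (r+σ²/2)T) / (σ√T) = (ln(25.91/32.18) + (0.0736+0.2732²/2)·1.0517) / 0.280173 = (-0.216716 + 0.116654) / 0.280173 = -0.357145
d₂ = d₁ − σ√T = -0.357145 − 0.280173 = -0.637318
e^{−rT} = e^{−0.0736·1.0517} = 0.925515
N(d₁) = 0.360492,  N(d₂) = 0.261959
Call price V = S·N(d₁) − K·e^{−rT}·N(d₂) = 9.340337 − 7.801935 = 1.538402
φ(d₁) = (1/√(2π))·e^{−d₁²/2} = 0.374294
Θ = −S·φ(d₁)·σ/(2√T) − r·K·e^{−rT}·N(d₂) = −1.291768 − 0.574222 = -1.865990

price = 1.538402
Θ = -1.865990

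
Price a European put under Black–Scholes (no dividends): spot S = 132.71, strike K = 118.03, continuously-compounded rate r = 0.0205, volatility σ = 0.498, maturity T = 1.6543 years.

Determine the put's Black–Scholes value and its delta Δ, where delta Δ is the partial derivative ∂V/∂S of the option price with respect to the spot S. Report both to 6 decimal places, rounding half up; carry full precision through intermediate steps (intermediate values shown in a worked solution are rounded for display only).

price = 22.522770
Δ = -0.289028

σ√T = 0.498·√1.6543 = 0.640526
d₁ = (ln(S/K) + (r+σ²/2)T) / (σ√T) = (ln(132.71/118.03) + (0.0205+0.498²/2)·1.6543) / 0.640526 = (0.117227 + 0.239050) / 0.640526 = 0.556226
d₂ = d₁ − σ√T = 0.556226 − 0.640526 = -0.084299
e^{−rT} = e^{−0.0205·1.6543} = 0.966655
N(−d₁) = 0.289028,  N(−d₂) = 0.533591
Put price V = K·e^{−rT}·N(−d₂) − S·N(−d₁) = 60.879690 − 38.356920 = 22.522770
Δ = −N(−d₁) = -0.289028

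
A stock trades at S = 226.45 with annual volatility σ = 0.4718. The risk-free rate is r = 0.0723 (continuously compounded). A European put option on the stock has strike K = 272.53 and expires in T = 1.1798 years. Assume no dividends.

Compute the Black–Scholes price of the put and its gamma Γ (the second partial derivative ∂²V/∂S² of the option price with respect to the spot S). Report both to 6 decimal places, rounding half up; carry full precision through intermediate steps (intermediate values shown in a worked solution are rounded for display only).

price = 60.991972
Γ = 0.003431

σ√T = 0.4718·√1.1798 = 0.512463
d₁ = (ln(S/K) + (r+σ²/2)T) / (σ√T) = (ln(226.45/272.53) + (0.0723+0.4718²/2)·1.1798) / 0.512463 = (-0.185225 + 0.216608) / 0.512463 = 0.061241
d₂ = d₁ − σ√T = 0.061241 − 0.512463 = -0.451221
e^{−rT} = e^{−0.0723·1.1798} = 0.918237
N(−d₁) = 0.475583,  N(−d₂) = 0.674085
Put price V = K·e^{−rT}·N(−d₂) − S·N(−d₁) = 168.687848 − 107.695876 = 60.991972
φ(d₁) = (1/√(2π))·e^{−d₁²/2} = 0.398195
Γ = φ(d₁) / (S·σ·√T) = 0.003431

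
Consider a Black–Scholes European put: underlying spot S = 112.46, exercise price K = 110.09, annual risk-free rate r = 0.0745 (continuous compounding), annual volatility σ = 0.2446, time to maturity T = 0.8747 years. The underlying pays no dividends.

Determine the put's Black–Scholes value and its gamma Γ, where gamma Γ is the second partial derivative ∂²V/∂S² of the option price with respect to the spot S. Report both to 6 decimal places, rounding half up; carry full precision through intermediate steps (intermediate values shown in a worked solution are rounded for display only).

price = 5.848781
Γ = 0.013737

σ√T = 0.2446·√0.8747 = 0.228763
d₁ = (ln(S/K) + (r+σ²/2)T) / (σ√T) = (ln(112.46/110.09) + (0.0745+0.2446²/2)·0.8747) / 0.228763 = (0.021299 + 0.091331) / 0.228763 = 0.492347
d₂ = d₁ − σ√T = 0.492347 − 0.228763 = 0.263584
e^{−rT} = e^{−0.0745·0.8747} = 0.936913
N(−d₁) = 0.311237,  N(−d₂) = 0.396050
Put price V = K·e^{−rT}·N(−d₂) − S·N(−d₁) = 40.850499 − 35.001719 = 5.848781
φ(d₁) = (1/√(2π))·e^{−d₁²/2} = 0.353405
Γ = φ(d₁) / (S·σ·√T) = 0.013737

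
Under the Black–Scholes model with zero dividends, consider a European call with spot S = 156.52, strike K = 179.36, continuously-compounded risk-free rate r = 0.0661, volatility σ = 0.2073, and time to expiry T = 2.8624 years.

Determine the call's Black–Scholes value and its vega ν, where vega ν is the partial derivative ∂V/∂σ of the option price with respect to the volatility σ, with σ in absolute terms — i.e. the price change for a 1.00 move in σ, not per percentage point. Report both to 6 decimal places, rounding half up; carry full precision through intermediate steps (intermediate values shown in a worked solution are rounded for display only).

price = 25.504595
ν = 100.161876

σ√T = 0.2073·√2.8624 = 0.350723
d₁ = (ln(S/K) + (r+σ²/2)T) / (σ√T) = (ln(156.52/179.36) + (0.0661+0.2073²/2)·2.8624) / 0.350723 = (-0.136211 + 0.250708) / 0.350723 = 0.326459
d₂ = d₁ − σ√T = 0.326459 − 0.350723 = -0.024264
e^{−rT} = e^{−0.0661·2.8624} = 0.827617
N(d₁) = 0.627962,  N(d₂) = 0.490321
Call price V = S·N(d₁) − K·e^{−rT}·N(d₂) = 98.288545 − 72.783950 = 25.504595
φ(d₁) = (1/√(2π))·e^{−d₁²/2} = 0.378240
ν = S·φ(d₁)·√T = 100.161876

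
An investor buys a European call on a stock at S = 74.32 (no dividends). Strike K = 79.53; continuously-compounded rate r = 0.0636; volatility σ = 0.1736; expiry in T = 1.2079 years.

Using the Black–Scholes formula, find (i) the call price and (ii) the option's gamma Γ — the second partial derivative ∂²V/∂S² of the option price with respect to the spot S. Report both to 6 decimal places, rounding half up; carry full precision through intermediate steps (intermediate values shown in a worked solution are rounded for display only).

price = 5.964652
Γ = 0.027849

σ√T = 0.1736·√1.2079 = 0.190794
d₁ = (ln(S/K) + (r+σ²/2)T) / (σ√T) = (ln(74.32/79.53) + (0.0636+0.1736²/2)·1.2079) / 0.190794 = (-0.067754 + 0.095024) / 0.190794 = 0.142926
d₂ = d₁ − σ√T = 0.142926 − 0.190794 = -0.047868
e^{−rT} = e^{−0.0636·1.2079} = 0.926054
N(d₁) = 0.556826,  N(d₂) = 0.480911
Call price V = S·N(d₁) − K·e^{−rT}·N(d₂) = 41.383283 − 35.418632 = 5.964652
φ(d₁) = (1/√(2π))·e^{−d₁²/2} = 0.394888
Γ = φ(d₁) / (S·σ·√T) = 0.027849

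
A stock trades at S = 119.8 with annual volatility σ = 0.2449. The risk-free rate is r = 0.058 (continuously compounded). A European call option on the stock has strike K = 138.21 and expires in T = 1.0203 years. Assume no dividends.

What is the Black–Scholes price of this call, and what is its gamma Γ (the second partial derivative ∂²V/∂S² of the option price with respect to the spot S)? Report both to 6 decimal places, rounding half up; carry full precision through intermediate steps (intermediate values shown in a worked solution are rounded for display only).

price = 7.768776
Γ = 0.013154

σ√T = 0.2449·√1.0203 = 0.247373
d₁ = (ln(S/K) + (r+σ²/2)T) / (σ√T) = (ln(119.8/138.21) + (0.058+0.2449²/2)·1.0203) / 0.247373 = (-0.142951 + 0.089774) / 0.247373 = -0.214964
d₂ = d₁ − σ√T = -0.214964 − 0.247373 = -0.462338
e^{−rT} = e^{−0.058·1.0203} = 0.942540
N(d₁) = 0.414898,  N(d₂) = 0.321920
Call price V = S·N(d₁) − K·e^{−rT}·N(d₂) = 49.704729 − 41.935953 = 7.768776
φ(d₁) = (1/√(2π))·e^{−d₁²/2} = 0.389830
Γ = φ(d₁) / (S·σ·√T) = 0.013154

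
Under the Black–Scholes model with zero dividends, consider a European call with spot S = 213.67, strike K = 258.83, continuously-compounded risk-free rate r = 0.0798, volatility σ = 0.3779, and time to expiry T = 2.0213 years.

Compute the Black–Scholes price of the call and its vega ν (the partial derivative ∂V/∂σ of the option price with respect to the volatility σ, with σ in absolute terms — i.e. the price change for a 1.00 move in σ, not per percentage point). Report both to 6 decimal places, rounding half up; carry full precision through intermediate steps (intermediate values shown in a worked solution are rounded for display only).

σ√T = 0.3779·√2.0213 = 0.537270
d₁ = (ln(S/K) + (r+σ²/2)T) / (σ√T) = (ln(213.67/258.83) + (0.0798+0.3779²/2)·2.0213) / 0.537270 = (-0.191739 + 0.305629) / 0.537270 = 0.211980
d₂ = d₁ − σ√T = 0.211980 − 0.537270 = -0.325290
e^{−rT} = e^{−0.0798·2.0213} = 0.851037
N(d₁) = 0.583939,  N(d₂) = 0.372481
Call price V = S·N(d₁) − K·e^{−rT}·N(d₂) = 124.770169 − 82.047818 = 42.722351
φ(d₁) = (1/√(2π))·e^{−d₁²/2} = 0.390079
ν = S·φ(d₁)·√T = 118.498101

price = 42.722351
ν = 118.498101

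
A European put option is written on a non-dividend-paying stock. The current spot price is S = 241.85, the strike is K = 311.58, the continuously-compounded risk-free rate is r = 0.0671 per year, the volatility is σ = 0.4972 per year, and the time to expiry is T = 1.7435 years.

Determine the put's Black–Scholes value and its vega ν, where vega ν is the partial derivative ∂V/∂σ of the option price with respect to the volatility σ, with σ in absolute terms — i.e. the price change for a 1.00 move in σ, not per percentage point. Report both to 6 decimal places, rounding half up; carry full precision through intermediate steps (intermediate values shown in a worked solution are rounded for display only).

price = 85.814833
ν = 126.476713

σ√T = 0.4972·√1.7435 = 0.656511
d₁ = (ln(S/K) + (r+σ²/2)T) / (σ√T) = (ln(241.85/311.58) + (0.0671+0.4972²/2)·1.7435) / 0.656511 = (-0.253338 + 0.332492) / 0.656511 = 0.120567
d₂ = d₁ − σ√T = 0.120567 − 0.656511 = -0.535944
e^{−rT} = e^{−0.0671·1.7435} = 0.889595
N(−d₁) = 0.452017,  N(−d₂) = 0.704001
Put price V = K·e^{−rT}·N(−d₂) − S·N(−d₁) = 195.135104 − 109.320272 = 85.814833
φ(d₁) = (1/√(2π))·e^{−d₁²/2} = 0.396053
ν = S·φ(d₁)·√T = 126.476713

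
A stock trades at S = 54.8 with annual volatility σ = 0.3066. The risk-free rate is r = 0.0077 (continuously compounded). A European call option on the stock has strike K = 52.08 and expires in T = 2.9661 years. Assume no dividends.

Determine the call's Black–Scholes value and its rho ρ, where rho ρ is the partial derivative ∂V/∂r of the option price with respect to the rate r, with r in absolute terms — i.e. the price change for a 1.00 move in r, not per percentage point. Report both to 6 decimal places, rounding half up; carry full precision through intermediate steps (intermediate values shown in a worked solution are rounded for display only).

price = 13.058246
ρ = 68.022008

σ√T = 0.3066·√2.9661 = 0.528038
d₁ = (ln(S/K) + (r+σ²/2)T) / (σ√T) = (ln(54.8/52.08) + (0.0077+0.3066²/2)·2.9661) / 0.528038 = (0.050909 + 0.162251) / 0.528038 = 0.403683
d₂ = d₁ − σ√T = 0.403683 − 0.528038 = -0.124354
e^{−rT} = e^{−0.0077·2.9661} = 0.977420
N(d₁) = 0.656777,  N(d₂) = 0.450517
Call price V = S·N(d₁) − K·e^{−rT}·N(d₂) = 35.991393 − 22.933147 = 13.058246
ρ = K·T·e^{−rT}·N(d₂) = 68.022008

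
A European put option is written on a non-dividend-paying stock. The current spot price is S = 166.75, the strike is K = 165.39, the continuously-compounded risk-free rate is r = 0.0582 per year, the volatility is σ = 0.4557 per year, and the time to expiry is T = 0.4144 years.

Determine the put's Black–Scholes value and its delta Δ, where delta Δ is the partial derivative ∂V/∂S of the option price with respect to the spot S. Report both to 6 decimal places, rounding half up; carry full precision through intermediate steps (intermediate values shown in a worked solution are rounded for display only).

σ√T = 0.4557·√0.4144 = 0.293352
d₁ = (ln(S/K) + (r+σ²/2)T) / (σ√T) = (ln(166.75/165.39) + (0.0582+0.4557²/2)·0.4144) / 0.293352 = (0.008189 + 0.067146) / 0.293352 = 0.256808
d₂ = d₁ − σ√T = 0.256808 − 0.293352 = -0.036544
e^{−rT} = e^{−0.0582·0.4144} = 0.976170
N(−d₁) = 0.398664,  N(−d₂) = 0.514576
Put price V = K·e^{−rT}·N(−d₂) − S·N(−d₁) = 83.077638 − 66.477139 = 16.600500
Δ = −N(−d₁) = -0.398664

price = 16.600500
Δ = -0.398664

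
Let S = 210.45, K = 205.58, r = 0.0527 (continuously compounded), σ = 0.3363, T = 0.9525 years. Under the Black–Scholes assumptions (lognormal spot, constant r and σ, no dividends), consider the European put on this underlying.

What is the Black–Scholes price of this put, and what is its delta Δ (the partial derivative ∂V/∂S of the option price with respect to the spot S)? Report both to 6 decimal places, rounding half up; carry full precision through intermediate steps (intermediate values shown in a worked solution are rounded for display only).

price = 19.648544
Δ = -0.348867

σ√T = 0.3363·√0.9525 = 0.328216
d₁ = (ln(S/K) + (r+σ²/2)T) / (σ√T) = (ln(210.45/205.58) + (0.0527+0.3363²/2)·0.9525) / 0.328216 = (0.023413 + 0.104060) / 0.328216 = 0.388380
d₂ = d₁ − σ√T = 0.388380 − 0.328216 = 0.060164
e^{−rT} = e^{−0.0527·0.9525} = 0.951042
N(−d₁) = 0.348867,  N(−d₂) = 0.476012
Put price V = K·e^{−rT}·N(−d₂) − S·N(−d₁) = 93.067705 − 73.419160 = 19.648544
Δ = −N(−d₁) = -0.348867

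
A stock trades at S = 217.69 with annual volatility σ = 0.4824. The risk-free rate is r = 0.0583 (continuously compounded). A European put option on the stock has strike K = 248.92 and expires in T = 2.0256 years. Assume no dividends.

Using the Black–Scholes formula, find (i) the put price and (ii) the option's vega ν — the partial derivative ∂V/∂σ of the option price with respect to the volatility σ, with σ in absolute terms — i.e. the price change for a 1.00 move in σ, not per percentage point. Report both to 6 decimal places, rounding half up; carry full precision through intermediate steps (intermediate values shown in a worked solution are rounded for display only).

σ√T = 0.4824·√2.0256 = 0.686569
d₁ = (ln(S/K) + (r+σ²/2)T) / (σ√T) = (ln(217.69/248.92) + (0.0583+0.4824²/2)·2.0256) / 0.686569 = (-0.134060 + 0.353781) / 0.686569 = 0.320028
d₂ = d₁ − σ√T = 0.320028 − 0.686569 = -0.366541
e^{−rT} = e^{−0.0583·2.0256} = 0.888614
N(−d₁) = 0.374473,  N(−d₂) = 0.643019
Put price V = K·e^{−rT}·N(−d₂) − S·N(−d₁) = 142.231837 − 81.519134 = 60.712703
φ(d₁) = (1/√(2π))·e^{−d₁²/2} = 0.379027
ν = S·φ(d₁)·√T = 117.431767

price = 60.712703
ν = 117.431767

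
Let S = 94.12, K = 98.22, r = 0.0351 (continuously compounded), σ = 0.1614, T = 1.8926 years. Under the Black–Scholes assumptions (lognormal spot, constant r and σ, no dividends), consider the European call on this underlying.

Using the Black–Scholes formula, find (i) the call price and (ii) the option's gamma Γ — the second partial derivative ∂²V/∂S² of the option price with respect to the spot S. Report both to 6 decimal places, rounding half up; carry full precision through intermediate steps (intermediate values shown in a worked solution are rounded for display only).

price = 9.375737
Γ = 0.018641

σ√T = 0.1614·√1.8926 = 0.222041
d₁ = (ln(S/K) + (r+σ²/2)T) / (σ√T) = (ln(94.12/98.22) + (0.0351+0.1614²/2)·1.8926) / 0.222041 = (-0.042639 + 0.091081) / 0.222041 = 0.218167
d₂ = d₁ − σ√T = 0.218167 − 0.222041 = -0.003874
e^{−rT} = e^{−0.0351·1.8926} = 0.935728
N(d₁) = 0.586351,  N(d₂) = 0.498455
Call price V = S·N(d₁) − K·e^{−rT}·N(d₂) = 55.187317 − 45.811580 = 9.375737
φ(d₁) = (1/√(2π))·e^{−d₁²/2} = 0.389560
Γ = φ(d₁) / (S·σ·√T) = 0.018641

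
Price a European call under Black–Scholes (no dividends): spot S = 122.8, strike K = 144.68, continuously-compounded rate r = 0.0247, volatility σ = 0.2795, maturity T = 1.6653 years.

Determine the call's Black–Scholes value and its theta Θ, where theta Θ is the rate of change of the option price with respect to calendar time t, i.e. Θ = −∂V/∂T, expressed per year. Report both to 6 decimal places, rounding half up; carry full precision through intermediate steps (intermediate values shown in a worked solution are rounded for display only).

price = 11.760462
Θ = -6.270744

σ√T = 0.2795·√1.6653 = 0.360685
d₁ = (ln(S/K) + (r+σ²/2)T) / (σ√T) = (ln(122.8/144.68) + (0.0247+0.2795²/2)·1.6653) / 0.360685 = (-0.163967 + 0.106180) / 0.360685 = -0.160216
d₂ = d₁ − σ√T = -0.160216 − 0.360685 = -0.520901
e^{−rT} = e^{−0.0247·1.6653} = 0.959702
N(d₁) = 0.436355,  N(d₂) = 0.301218
Call price V = S·N(d₁) − K·e^{−rT}·N(d₂) = 53.584431 − 41.823968 = 11.760462
φ(d₁) = (1/√(2π))·e^{−d₁²/2} = 0.393855
Θ = −S·φ(d₁)·σ/(2√T) − r·K·e^{−rT}·N(d₂) = −5.237692 − 1.033052 = -6.270744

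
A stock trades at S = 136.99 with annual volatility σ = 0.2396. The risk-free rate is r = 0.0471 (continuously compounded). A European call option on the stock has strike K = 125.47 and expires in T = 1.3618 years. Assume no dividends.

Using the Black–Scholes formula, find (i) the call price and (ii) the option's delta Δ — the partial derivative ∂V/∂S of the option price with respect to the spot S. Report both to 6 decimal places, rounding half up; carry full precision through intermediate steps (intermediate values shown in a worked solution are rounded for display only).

price = 25.838138
Δ = 0.752811

σ√T = 0.2396·√1.3618 = 0.279604
d₁ = (ln(S/K) + (r+σ²/2)T) / (σ√T) = (ln(136.99/125.47) + (0.0471+0.2396²/2)·1.3618) / 0.279604 = (0.087841 + 0.103230) / 0.279604 = 0.683364
d₂ = d₁ − σ√T = 0.683364 − 0.279604 = 0.403760
e^{−rT} = e^{−0.0471·1.3618} = 0.937873
N(d₁) = 0.752811,  N(d₂) = 0.656805
Call price V = S·N(d₁) − K·e^{−rT}·N(d₂) = 103.127640 − 77.289502 = 25.838138
Δ = N(d₁) = 0.752811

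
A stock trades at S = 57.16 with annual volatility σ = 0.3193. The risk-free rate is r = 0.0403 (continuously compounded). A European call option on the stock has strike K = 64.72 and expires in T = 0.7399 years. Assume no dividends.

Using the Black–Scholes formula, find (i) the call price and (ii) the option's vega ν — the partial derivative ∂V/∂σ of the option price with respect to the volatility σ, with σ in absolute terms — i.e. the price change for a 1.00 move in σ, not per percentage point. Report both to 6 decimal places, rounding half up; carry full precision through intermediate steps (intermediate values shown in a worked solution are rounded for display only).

σ√T = 0.3193·√0.7399 = 0.274654
d₁ = (ln(S/K) + (r+σ²/2)T) / (σ√T) = (ln(57.16/64.72) + (0.0403+0.3193²/2)·0.7399) / 0.274654 = (-0.124216 + 0.067535) / 0.274654 = -0.206371
d₂ = d₁ − σ√T = -0.206371 − 0.274654 = -0.481025
e^{−rT} = e^{−0.0403·0.7399} = 0.970622
N(d₁) = 0.418250,  N(d₂) = 0.315249
Call price V = S·N(d₁) − K·e^{−rT}·N(d₂) = 23.907196 − 19.803547 = 4.103650
φ(d₁) = (1/√(2π))·e^{−d₁²/2} = 0.390537
ν = S·φ(d₁)·√T = 19.201745

price = 4.103650
ν = 19.201745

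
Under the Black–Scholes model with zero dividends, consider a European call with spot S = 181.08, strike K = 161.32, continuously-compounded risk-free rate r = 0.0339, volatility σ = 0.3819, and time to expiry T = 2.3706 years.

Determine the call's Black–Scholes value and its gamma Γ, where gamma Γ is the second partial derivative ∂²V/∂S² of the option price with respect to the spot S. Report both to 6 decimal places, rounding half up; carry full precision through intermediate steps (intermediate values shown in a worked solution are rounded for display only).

σ√T = 0.3819·√2.3706 = 0.588002
d₁ = (ln(S/K) + (r+σ²/2)T) / (σ√T) = (ln(181.08/161.32) + (0.0339+0.3819²/2)·2.3706) / 0.588002 = (0.115549 + 0.253237) / 0.588002 = 0.627184
d₂ = d₁ − σ√T = 0.627184 − 0.588002 = 0.039182
e^{−rT} = e^{−0.0339·2.3706} = 0.922781
N(d₁) = 0.734731,  N(d₂) = 0.515627
Call price V = S·N(d₁) − K·e^{−rT}·N(d₂) = 133.045035 − 76.757854 = 56.287181
φ(d₁) = (1/√(2π))·e^{−d₁²/2} = 0.327713
Γ = φ(d₁) / (S·σ·√T) = 0.003078

price = 56.287181
Γ = 0.003078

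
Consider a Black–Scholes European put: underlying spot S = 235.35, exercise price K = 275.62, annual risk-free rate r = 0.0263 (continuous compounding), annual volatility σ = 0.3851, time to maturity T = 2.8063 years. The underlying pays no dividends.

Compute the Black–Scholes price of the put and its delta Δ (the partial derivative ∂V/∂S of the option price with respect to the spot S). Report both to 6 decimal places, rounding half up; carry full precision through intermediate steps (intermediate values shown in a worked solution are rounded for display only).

price = 72.989671
Δ = -0.423821

σ√T = 0.3851·√2.8063 = 0.645120
d₁ = (ln(S/K) + (r+σ²/2)T) / (σ√T) = (ln(235.35/275.62) + (0.0263+0.3851²/2)·2.8063) / 0.645120 = (-0.157949 + 0.281896) / 0.645120 = 0.192129
d₂ = d₁ − σ√T = 0.192129 − 0.645120 = -0.452991
e^{−rT} = e^{−0.0263·2.8063} = 0.928852
N(−d₁) = 0.423821,  N(−d₂) = 0.674722
Put price V = K·e^{−rT}·N(−d₂) − S·N(−d₁) = 172.735838 − 99.746168 = 72.989671
Δ = −N(−d₁) = -0.423821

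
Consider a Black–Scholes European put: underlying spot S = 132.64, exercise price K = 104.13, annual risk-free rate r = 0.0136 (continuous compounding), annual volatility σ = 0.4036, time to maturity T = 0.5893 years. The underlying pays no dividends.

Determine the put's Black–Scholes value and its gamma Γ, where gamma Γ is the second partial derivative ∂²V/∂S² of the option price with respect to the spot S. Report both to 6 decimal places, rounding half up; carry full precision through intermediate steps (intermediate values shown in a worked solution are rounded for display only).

price = 4.275938
Γ = 0.006112

σ√T = 0.4036·√0.5893 = 0.309827
d₁ = (ln(S/K) + (r+σ²/2)T) / (σ√T) = (ln(132.64/104.13) + (0.0136+0.4036²/2)·0.5893) / 0.309827 = (0.241999 + 0.056011) / 0.309827 = 0.961857
d₂ = d₁ − σ√T = 0.961857 − 0.309827 = 0.652030
e^{−rT} = e^{−0.0136·0.5893} = 0.992018
N(−d₁) = 0.168061,  N(−d₂) = 0.257191
Put price V = K·e^{−rT}·N(−d₂) − S·N(−d₁) = 26.567500 − 22.291562 = 4.275938
φ(d₁) = (1/√(2π))·e^{−d₁²/2} = 0.251196
Γ = φ(d₁) / (S·σ·√T) = 0.006112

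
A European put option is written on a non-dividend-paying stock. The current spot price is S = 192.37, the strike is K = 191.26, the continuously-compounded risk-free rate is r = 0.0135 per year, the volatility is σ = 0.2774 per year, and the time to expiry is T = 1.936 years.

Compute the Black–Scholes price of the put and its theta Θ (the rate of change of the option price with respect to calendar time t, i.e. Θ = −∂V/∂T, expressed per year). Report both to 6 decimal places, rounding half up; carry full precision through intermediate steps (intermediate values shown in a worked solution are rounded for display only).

σ√T = 0.2774·√1.936 = 0.385975
d₁ = (ln(S/K) + (r+σ²/2)T) / (σ√T) = (ln(192.37/191.26) + (0.0135+0.2774²/2)·1.936) / 0.385975 = (0.005787 + 0.100624) / 0.385975 = 0.275695
d₂ = d₁ − σ√T = 0.275695 − 0.385975 = -0.110280
e^{−rT} = e^{−0.0135·1.936} = 0.974203
N(−d₁) = 0.391391,  N(−d₂) = 0.543907
Put price V = K·e^{−rT}·N(−d₂) − S·N(−d₁) = 101.343919 − 75.291955 = 26.051964
φ(d₁) = (1/√(2π))·e^{−d₁²/2} = 0.384065
Θ = −S·φ(d₁)·σ/(2√T) + r·K·e^{−rT}·N(−d₂) = −7.364892 + 1.368143 = -5.996749

price = 26.051964
Θ = -5.996749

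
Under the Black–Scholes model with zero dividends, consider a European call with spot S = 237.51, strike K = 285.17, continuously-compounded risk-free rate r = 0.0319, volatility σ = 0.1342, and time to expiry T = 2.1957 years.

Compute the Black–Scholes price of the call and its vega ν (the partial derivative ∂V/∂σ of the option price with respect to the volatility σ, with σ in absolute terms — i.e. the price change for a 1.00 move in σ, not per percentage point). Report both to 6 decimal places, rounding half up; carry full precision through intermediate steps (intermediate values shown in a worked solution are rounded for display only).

price = 8.861158
ν = 125.840870

σ√T = 0.1342·√2.1957 = 0.198856
d₁ = (ln(S/K) + (r+σ²/2)T) / (σ√T) = (ln(237.51/285.17) + (0.0319+0.1342²/2)·2.1957) / 0.198856 = (-0.182876 + 0.089815) / 0.198856 = -0.467982
d₂ = d₁ − σ√T = -0.467982 − 0.198856 = -0.666838
e^{−rT} = e^{−0.0319·2.1957} = 0.932354
N(d₁) = 0.319899,  N(d₂) = 0.252438
Call price V = S·N(d₁) − K·e^{−rT}·N(d₂) = 75.979166 − 67.118009 = 8.861158
φ(d₁) = (1/√(2π))·e^{−d₁²/2} = 0.357564
ν = S·φ(d₁)·√T = 125.840870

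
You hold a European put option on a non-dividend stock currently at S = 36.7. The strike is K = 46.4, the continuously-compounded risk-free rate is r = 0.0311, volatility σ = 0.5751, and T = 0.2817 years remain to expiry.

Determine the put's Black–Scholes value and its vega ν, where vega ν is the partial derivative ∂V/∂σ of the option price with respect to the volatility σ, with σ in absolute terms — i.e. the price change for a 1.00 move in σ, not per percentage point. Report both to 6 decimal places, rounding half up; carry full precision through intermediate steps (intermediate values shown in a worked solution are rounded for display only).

σ√T = 0.5751·√0.2817 = 0.305237
d₁ = (ln(S/K) + (r+σ²/2)T) / (σ√T) = (ln(36.7/46.4) + (0.0311+0.5751²/2)·0.2817) / 0.305237 = (-0.234523 + 0.055346) / 0.305237 = -0.587010
d₂ = d₁ − σ√T = -0.587010 − 0.305237 = -0.892247
e^{−rT} = e^{−0.0311·0.2817} = 0.991277
N(−d₁) = 0.721402,  N(−d₂) = 0.813870
Put price V = K·e^{−rT}·N(−d₂) − S·N(−d₁) = 37.434159 − 26.475439 = 10.958720
φ(d₁) = (1/√(2π))·e^{−d₁²/2} = 0.335804
ν = S·φ(d₁)·√T = 6.541009

price = 10.958720
ν = 6.541009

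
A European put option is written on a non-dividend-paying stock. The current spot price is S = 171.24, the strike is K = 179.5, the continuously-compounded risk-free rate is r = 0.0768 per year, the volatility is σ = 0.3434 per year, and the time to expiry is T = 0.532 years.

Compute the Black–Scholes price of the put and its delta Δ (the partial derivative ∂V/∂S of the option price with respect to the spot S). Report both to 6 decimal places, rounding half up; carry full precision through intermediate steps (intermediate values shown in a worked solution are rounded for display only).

price = 17.661969
Δ = -0.460063

σ√T = 0.3434·√0.532 = 0.250470
d₁ = (ln(S/K) + (r+σ²/2)T) / (σ√T) = (ln(171.24/179.5) + (0.0768+0.3434²/2)·0.532) / 0.250470 = (-0.047109 + 0.072225) / 0.250470 = 0.100276
d₂ = d₁ − σ√T = 0.100276 − 0.250470 = -0.150194
e^{−rT} = e^{−0.0768·0.532} = 0.959966
N(−d₁) = 0.460063,  N(−d₂) = 0.559694
Put price V = K·e^{−rT}·N(−d₂) − S·N(−d₁) = 96.443093 − 78.781124 = 17.661969
Δ = −N(−d₁) = -0.460063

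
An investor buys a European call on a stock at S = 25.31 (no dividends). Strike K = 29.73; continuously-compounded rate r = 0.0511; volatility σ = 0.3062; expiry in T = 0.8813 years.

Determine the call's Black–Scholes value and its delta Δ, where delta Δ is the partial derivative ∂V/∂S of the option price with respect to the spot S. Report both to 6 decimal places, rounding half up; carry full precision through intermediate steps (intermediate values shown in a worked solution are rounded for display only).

σ√T = 0.3062·√0.8813 = 0.287453
d₁ = (ln(S/K) + (r+σ²/2)T) / (σ√T) = (ln(25.31/29.73) + (0.0511+0.3062²/2)·0.8813) / 0.287453 = (-0.160957 + 0.086349) / 0.287453 = -0.259548
d₂ = d₁ − σ√T = -0.259548 − 0.287453 = -0.547001
e^{−rT} = e^{−0.0511·0.8813} = 0.955965
N(d₁) = 0.397606,  N(d₂) = 0.292189
Call price V = S·N(d₁) − K·e^{−rT}·N(d₂) = 10.063411 − 8.304249 = 1.759161
Δ = N(d₁) = 0.397606

price = 1.759161
Δ = 0.397606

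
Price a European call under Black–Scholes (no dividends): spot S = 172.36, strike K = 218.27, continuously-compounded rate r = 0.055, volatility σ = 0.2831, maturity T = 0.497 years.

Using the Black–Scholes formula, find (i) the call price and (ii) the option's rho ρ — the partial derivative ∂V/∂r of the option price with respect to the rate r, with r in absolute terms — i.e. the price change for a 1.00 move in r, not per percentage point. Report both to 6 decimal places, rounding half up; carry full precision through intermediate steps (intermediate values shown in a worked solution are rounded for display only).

price = 2.901608
ρ = 13.288088

σ√T = 0.2831·√0.497 = 0.199580
d₁ = (ln(S/K) + (r+σ²/2)T) / (σ√T) = (ln(172.36/218.27) + (0.055+0.2831²/2)·0.497) / 0.199580 = (-0.236148 + 0.047251) / 0.199580 = -0.946467
d₂ = d₁ − σ√T = -0.946467 − 0.199580 = -1.146047
e^{−rT} = e^{−0.055·0.497} = 0.973035
N(d₁) = 0.171955,  N(d₂) = 0.125888
Call price V = S·N(d₁) − K·e^{−rT}·N(d₂) = 29.638204 − 26.736596 = 2.901608
ρ = K·T·e^{−rT}·N(d₂) = 13.288088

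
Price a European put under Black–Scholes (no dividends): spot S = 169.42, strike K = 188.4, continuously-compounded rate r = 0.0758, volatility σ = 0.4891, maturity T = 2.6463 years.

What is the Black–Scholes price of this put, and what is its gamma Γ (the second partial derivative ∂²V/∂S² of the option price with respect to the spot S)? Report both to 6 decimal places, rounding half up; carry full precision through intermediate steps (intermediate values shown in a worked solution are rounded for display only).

σ√T = 0.4891·√2.6463 = 0.795641
d₁ = (ln(S/K) + (r+σ²/2)T) / (σ√T) = (ln(169.42/188.4) + (0.0758+0.4891²/2)·2.6463) / 0.795641 = (-0.106187 + 0.517112) / 0.795641 = 0.516471
d₂ = d₁ − σ√T = 0.516471 − 0.795641 = -0.279170
e^{−rT} = e^{−0.0758·2.6463} = 0.818248
N(−d₁) = 0.302763,  N(−d₂) = 0.609943
Put price V = K·e^{−rT}·N(−d₂) − S·N(−d₁) = 94.027560 − 51.294076 = 42.733484
φ(d₁) = (1/√(2π))·e^{−d₁²/2} = 0.349130
Γ = φ(d₁) / (S·σ·√T) = 0.002590

price = 42.733484
Γ = 0.002590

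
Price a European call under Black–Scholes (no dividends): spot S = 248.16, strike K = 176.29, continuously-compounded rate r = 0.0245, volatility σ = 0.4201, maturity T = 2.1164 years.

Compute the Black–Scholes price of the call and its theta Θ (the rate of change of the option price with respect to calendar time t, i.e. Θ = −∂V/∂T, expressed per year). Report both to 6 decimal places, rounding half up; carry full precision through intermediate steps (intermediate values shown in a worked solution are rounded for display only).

σ√T = 0.4201·√2.1164 = 0.611155
d₁ = (ln(S/K) + (r+σ²/2)T) / (σ√T) = (ln(248.16/176.29) + (0.0245+0.4201²/2)·2.1164) / 0.611155 = (0.341943 + 0.238607) / 0.611155 = 0.949923
d₂ = d₁ − σ√T = 0.949923 − 0.611155 = 0.338768
e^{−rT} = e^{−0.0245·2.1164} = 0.949470
N(d₁) = 0.828924,  N(d₂) = 0.632608
Call price V = S·N(d₁) − K·e^{−rT}·N(d₂) = 205.705864 − 105.887134 = 99.818730
φ(d₁) = (1/√(2π))·e^{−d₁²/2} = 0.254078
Θ = −S·φ(d₁)·σ/(2√T) − r·K·e^{−rT}·N(d₂) = −9.103785 − 2.594235 = -11.698020

price = 99.818730
Θ = -11.698020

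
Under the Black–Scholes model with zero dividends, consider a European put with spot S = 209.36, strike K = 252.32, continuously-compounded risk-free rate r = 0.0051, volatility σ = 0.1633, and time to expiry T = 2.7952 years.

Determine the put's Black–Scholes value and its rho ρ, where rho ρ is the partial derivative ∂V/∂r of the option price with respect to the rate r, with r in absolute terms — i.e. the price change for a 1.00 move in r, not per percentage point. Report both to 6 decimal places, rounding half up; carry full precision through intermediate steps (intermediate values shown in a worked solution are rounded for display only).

σ√T = 0.1633·√2.7952 = 0.273019
d₁ = (ln(S/K) + (r+σ²/2)T) / (σ√T) = (ln(209.36/252.32) + (0.0051+0.1633²/2)·2.7952) / 0.273019 = (-0.186643 + 0.051525) / 0.273019 = -0.494902
d₂ = d₁ − σ√T = -0.494902 − 0.273019 = -0.767921
e^{−rT} = e^{−0.0051·2.7952} = 0.985846
N(−d₁) = 0.689666,  N(−d₂) = 0.778733
Put price V = K·e^{−rT}·N(−d₂) − S·N(−d₁) = 193.708723 − 144.388372 = 49.320351
ρ = −K·T·e^{−rT}·N(−d₂) = -541.454623

price = 49.320351
ρ = -541.454623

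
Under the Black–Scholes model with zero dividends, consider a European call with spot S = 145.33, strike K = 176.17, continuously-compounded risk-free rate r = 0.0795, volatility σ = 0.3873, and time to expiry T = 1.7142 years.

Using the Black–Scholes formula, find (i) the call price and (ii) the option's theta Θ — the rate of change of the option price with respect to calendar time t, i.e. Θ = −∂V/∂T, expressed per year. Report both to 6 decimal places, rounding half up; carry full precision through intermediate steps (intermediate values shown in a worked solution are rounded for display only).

price = 25.909509
Θ = -12.861343

σ√T = 0.3873·√1.7142 = 0.507082
d₁ = (ln(S/K) + (r+σ²/2)T) / (σ√T) = (ln(145.33/176.17) + (0.0795+0.3873²/2)·1.7142) / 0.507082 = (-0.192442 + 0.264845) / 0.507082 = 0.142783
d₂ = d₁ − σ√T = 0.142783 − 0.507082 = -0.364299
e^{−rT} = e^{−0.0795·1.7142} = 0.872599
N(d₁) = 0.556769,  N(d₂) = 0.357817
Call price V = S·N(d₁) − K·e^{−rT}·N(d₂) = 80.915258 − 55.005749 = 25.909509
φ(d₁) = (1/√(2π))·e^{−d₁²/2} = 0.394896
Θ = −S·φ(d₁)·σ/(2√T) − r·K·e^{−rT}·N(d₂) = −8.488386 − 4.372957 = -12.861343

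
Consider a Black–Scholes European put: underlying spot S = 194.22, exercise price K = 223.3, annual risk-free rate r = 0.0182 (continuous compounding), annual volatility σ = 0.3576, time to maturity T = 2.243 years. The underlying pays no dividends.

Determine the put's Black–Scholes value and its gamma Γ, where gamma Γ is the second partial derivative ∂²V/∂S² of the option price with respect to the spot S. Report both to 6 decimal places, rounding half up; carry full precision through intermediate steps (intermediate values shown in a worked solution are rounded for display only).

price = 53.919597
Γ = 0.003822

σ√T = 0.3576·√2.243 = 0.535565
d₁ = (ln(S/K) + (r+σ²/2)T) / (σ√T) = (ln(194.22/223.3) + (0.0182+0.3576²/2)·2.243) / 0.535565 = (-0.139525 + 0.184238) / 0.535565 = 0.083487
d₂ = d₁ − σ√T = 0.083487 − 0.535565 = -0.452078
e^{−rT} = e^{−0.0182·2.243} = 0.959999
N(−d₁) = 0.466732,  N(−d₂) = 0.674393
Put price V = K·e^{−rT}·N(−d₂) − S·N(−d₁) = 144.568291 − 90.648694 = 53.919597
φ(d₁) = (1/√(2π))·e^{−d₁²/2} = 0.397554
Γ = φ(d₁) / (S·σ·√T) = 0.003822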